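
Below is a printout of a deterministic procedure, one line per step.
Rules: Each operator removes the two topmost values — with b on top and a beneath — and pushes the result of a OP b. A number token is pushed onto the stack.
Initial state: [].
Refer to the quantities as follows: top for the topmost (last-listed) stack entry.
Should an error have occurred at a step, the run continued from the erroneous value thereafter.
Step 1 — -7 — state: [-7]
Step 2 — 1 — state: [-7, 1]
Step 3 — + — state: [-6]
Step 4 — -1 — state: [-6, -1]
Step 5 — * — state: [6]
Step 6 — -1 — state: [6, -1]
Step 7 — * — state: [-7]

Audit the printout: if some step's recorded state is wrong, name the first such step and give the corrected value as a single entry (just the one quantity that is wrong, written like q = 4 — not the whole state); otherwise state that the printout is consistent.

1. push -7: top = -7 (agrees with the printout)
2. push 1: top = 1 (matches)
3. -7 + 1 = -6 (verified)
4. push -1: top = -1 (agrees with the printout)
5. -6 * -1 = 6 (agrees with the printout)
6. push -1: top = -1 (in agreement)
7. 6 * -1 = -6 (the printout disagrees here)
The earliest wrong entry is at step 7: it should read top = -6.

step 7, top = -6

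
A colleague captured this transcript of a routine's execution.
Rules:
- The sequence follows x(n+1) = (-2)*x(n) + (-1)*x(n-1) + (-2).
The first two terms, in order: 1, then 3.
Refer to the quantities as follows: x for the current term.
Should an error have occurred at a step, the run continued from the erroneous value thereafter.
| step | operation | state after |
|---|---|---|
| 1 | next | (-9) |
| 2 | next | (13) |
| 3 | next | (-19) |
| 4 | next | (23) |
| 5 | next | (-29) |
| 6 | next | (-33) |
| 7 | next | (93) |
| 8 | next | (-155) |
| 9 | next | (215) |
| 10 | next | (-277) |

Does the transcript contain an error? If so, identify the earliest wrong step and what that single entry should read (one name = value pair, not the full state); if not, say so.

step 6, x = 33

step 1: x = -2*(3) + (-1)*(1) + (-2) = -9 -> in agreement
step 2: x = -2*(-9) + (-1)*(3) + (-2) = 13 -> matches
step 3: x = -2*(13) + (-1)*(-9) + (-2) = -19 -> checks out
step 4: x = -2*(-19) + (-1)*(13) + (-2) = 23 -> same as recorded
step 5: x = -2*(23) + (-1)*(-19) + (-2) = -29 -> checks out
step 6: x = -2*(-29) + (-1)*(23) + (-2) = 33 -> the transcript disagrees here
First deviation found at step 6; the corrected entry is x = 33.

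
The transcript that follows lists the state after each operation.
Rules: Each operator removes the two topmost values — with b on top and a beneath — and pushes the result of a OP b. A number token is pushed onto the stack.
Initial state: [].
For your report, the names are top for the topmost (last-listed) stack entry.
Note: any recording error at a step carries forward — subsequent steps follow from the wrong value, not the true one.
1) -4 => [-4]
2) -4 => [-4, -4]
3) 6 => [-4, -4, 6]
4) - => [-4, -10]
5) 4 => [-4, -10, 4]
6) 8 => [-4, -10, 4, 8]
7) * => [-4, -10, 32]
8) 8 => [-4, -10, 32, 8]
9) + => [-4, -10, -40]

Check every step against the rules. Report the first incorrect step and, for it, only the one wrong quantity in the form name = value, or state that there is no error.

step 1: push -4: top = -4 -> agrees with the transcript
step 2: push -4: top = -4 -> agrees with the transcript
step 3: push 6: top = 6 -> agrees with the transcript
step 4: -4 - 6 = -10 -> agrees with the transcript
step 5: push 4: top = 4 -> in agreement
step 6: push 8: top = 8 -> no discrepancy
step 7: 4 * 8 = 32 -> in agreement
step 8: push 8: top = 8 -> no discrepancy
step 9: 32 + 8 = 40 -> the transcript disagrees here
The earliest wrong entry is at step 9: it should read top = 40.

step 9, top = 40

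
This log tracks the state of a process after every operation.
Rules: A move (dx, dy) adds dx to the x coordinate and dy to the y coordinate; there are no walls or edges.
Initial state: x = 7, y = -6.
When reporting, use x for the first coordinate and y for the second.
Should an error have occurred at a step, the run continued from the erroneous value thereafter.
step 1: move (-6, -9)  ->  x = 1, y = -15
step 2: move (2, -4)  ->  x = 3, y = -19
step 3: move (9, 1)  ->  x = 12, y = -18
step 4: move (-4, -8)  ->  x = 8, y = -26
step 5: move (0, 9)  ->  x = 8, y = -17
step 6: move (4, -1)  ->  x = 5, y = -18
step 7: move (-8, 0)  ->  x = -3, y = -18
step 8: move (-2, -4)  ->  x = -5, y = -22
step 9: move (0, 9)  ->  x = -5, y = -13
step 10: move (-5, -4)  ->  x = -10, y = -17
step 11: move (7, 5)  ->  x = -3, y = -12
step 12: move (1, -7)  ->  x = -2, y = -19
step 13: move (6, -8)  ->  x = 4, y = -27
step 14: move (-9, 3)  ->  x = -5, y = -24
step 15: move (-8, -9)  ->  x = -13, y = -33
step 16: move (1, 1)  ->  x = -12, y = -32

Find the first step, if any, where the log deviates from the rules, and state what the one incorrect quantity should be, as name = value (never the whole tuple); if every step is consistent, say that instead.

step 6, x = 12

Step 1: x = 7 + (-6) = 1, y = -6 + (-9) = -15 — verified.
Step 2: x = 1 + (2) = 3, y = -15 + (-4) = -19 — same as recorded.
Step 3: x = 3 + (9) = 12, y = -19 + (1) = -18 — consistent with the log.
Step 4: x = 12 + (-4) = 8, y = -18 + (-8) = -26 — verified.
Step 5: x = 8 + (0) = 8, y = -26 + (9) = -17 — in agreement.
Step 6: x = 8 + (4) = 12, y = -17 + (-1) = -18 — a discrepancy with the log.
First deviation found at step 6; the corrected entry is x = 12.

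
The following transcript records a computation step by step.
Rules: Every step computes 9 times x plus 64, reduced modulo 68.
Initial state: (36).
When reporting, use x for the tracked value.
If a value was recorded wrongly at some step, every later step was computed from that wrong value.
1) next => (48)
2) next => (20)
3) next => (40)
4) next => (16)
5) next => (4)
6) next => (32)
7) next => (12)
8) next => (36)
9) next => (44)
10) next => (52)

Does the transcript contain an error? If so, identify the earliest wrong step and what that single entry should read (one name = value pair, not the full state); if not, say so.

Recomputing the run from the initial state:
step 1: x = 48
step 2: x = 20
step 3: x = 40
step 4: x = 16
step 5: x = 4
step 6: x = 32
step 7: x = 12
step 8: x = 36
step 9: x = 48
step 10: x = 20
The first disagreement with the transcript is at step 9, where the value should be x = 48.

step 9, x = 48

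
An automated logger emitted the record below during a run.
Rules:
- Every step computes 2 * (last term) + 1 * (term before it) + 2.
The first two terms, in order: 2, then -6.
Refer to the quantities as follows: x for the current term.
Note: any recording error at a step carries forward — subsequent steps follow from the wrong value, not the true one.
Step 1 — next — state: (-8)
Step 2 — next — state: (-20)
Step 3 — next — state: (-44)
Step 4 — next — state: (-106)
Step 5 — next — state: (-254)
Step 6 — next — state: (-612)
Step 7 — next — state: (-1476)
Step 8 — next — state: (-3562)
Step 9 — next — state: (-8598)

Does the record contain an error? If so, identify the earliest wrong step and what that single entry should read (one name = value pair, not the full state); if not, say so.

step 3, x = -46

1. x = 2*(-6) + (1)*(2) + (2) = -8 (no discrepancy)
2. x = 2*(-8) + (1)*(-6) + (2) = -20 (exactly as logged)
3. x = 2*(-20) + (1)*(-8) + (2) = -46 (not what was recorded)
The earliest wrong entry is at step 3: it should read x = -46.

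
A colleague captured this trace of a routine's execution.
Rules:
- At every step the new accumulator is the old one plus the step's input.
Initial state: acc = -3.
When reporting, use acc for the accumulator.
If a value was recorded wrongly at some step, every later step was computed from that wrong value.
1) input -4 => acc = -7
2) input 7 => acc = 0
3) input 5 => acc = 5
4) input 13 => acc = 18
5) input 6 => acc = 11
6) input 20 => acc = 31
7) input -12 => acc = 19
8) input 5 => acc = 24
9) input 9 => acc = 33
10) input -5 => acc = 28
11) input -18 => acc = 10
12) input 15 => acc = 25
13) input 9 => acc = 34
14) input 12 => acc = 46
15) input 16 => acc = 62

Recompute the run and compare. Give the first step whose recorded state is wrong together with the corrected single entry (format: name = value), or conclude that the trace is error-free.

Recomputing the run from the initial state:
step 1: acc = -7
step 2: acc = 0
step 3: acc = 5
step 4: acc = 18
step 5: acc = 24
step 6: acc = 44
step 7: acc = 32
step 8: acc = 37
step 9: acc = 46
step 10: acc = 41
step 11: acc = 23
step 12: acc = 38
step 13: acc = 47
step 14: acc = 59
step 15: acc = 75
The first disagreement with the trace is at step 5, where the value should be acc = 24.

step 5, acc = 24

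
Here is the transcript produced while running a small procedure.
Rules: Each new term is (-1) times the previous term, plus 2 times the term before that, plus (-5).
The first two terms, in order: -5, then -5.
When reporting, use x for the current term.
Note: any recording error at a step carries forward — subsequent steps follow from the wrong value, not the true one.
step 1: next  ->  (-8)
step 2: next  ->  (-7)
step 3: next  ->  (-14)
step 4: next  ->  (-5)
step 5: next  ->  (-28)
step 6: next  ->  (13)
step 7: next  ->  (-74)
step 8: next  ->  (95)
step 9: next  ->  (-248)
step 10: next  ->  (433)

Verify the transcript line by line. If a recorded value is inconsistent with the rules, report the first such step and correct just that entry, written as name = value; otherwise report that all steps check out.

1. x = -1*(-5) + (2)*(-5) + (-5) = -10 (not what was recorded)
Conclusion: step 1 carries the first error; the entry should be x = -10.

step 1, x = -10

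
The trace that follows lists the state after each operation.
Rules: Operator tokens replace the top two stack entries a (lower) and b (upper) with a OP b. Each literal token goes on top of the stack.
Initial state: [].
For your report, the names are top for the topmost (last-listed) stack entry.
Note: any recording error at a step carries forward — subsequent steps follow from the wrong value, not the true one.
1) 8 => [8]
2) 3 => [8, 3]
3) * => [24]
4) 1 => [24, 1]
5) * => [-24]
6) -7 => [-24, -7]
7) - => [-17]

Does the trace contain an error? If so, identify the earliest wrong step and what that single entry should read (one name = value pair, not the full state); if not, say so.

step 5, top = 24

step 1: push 8: top = 8 -> consistent with the trace
step 2: push 3: top = 3 -> matches
step 3: 8 * 3 = 24 -> exactly as logged
step 4: push 1: top = 1 -> exactly as logged
step 5: 24 * 1 = 24 -> the trace disagrees here
The earliest wrong entry is at step 5: it should read top = 24.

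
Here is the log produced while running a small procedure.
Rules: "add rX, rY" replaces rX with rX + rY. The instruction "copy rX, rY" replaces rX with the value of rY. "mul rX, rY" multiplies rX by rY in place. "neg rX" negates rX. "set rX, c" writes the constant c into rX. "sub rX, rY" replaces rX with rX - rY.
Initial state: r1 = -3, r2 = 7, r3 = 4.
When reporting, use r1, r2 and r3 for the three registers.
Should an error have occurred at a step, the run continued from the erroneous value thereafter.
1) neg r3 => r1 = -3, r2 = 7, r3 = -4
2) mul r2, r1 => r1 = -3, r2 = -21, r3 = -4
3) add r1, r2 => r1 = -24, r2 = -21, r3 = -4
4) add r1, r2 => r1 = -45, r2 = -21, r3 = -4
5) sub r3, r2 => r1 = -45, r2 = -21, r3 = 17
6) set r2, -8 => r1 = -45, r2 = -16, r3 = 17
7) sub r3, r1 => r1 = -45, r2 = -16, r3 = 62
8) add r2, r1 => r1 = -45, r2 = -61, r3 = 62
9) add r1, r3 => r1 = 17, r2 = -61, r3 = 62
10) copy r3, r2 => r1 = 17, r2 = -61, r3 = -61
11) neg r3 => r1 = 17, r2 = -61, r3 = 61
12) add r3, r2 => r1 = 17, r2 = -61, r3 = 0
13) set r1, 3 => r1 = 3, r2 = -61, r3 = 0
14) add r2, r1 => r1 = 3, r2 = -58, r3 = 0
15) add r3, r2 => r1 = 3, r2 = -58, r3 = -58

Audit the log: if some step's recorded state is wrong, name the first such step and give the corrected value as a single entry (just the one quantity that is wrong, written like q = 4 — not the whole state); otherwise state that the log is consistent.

step 6, r2 = -8

Recomputing the run from the initial state:
step 1: r1 = -3, r2 = 7, r3 = -4
step 2: r1 = -3, r2 = -21, r3 = -4
step 3: r1 = -24, r2 = -21, r3 = -4
step 4: r1 = -45, r2 = -21, r3 = -4
step 5: r1 = -45, r2 = -21, r3 = 17
step 6: r1 = -45, r2 = -8, r3 = 17
step 7: r1 = -45, r2 = -8, r3 = 62
step 8: r1 = -45, r2 = -53, r3 = 62
step 9: r1 = 17, r2 = -53, r3 = 62
step 10: r1 = 17, r2 = -53, r3 = -53
step 11: r1 = 17, r2 = -53, r3 = 53
step 12: r1 = 17, r2 = -53, r3 = 0
step 13: r1 = 3, r2 = -53, r3 = 0
step 14: r1 = 3, r2 = -50, r3 = 0
step 15: r1 = 3, r2 = -50, r3 = -50
The first disagreement with the log is at step 6, where the value should be r2 = -8.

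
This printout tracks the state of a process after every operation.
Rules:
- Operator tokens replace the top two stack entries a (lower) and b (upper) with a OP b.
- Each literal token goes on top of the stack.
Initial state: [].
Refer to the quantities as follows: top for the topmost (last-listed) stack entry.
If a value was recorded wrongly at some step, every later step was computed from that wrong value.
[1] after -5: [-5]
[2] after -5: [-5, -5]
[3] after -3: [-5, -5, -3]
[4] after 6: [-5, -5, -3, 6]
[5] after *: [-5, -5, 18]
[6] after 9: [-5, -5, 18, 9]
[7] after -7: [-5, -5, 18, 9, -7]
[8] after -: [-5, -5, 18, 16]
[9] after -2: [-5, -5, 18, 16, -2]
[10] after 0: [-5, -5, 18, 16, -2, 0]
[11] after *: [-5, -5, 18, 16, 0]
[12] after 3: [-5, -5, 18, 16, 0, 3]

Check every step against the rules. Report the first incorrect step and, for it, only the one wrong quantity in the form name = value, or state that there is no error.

Step 1: push -5: top = -5 — matches.
Step 2: push -5: top = -5 — in agreement.
Step 3: push -3: top = -3 — checks out.
Step 4: push 6: top = 6 — no discrepancy.
Step 5: -3 * 6 = -18 — not what was recorded.
Conclusion: step 5 carries the first error; the entry should be top = -18.

step 5, top = -18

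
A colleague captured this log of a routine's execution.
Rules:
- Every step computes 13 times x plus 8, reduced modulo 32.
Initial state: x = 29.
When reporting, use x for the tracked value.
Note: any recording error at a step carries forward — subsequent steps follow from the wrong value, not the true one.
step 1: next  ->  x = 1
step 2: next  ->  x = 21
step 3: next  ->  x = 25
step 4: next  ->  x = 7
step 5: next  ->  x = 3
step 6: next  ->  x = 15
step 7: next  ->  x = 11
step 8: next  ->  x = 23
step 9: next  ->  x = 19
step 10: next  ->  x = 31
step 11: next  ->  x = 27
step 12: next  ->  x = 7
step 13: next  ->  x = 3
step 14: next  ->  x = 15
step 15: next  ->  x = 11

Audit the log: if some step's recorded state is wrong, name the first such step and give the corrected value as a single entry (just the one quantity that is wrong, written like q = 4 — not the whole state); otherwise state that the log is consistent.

step 4, x = 13

step 1: x = (13*29 + 8) mod 32 = 1 -> in agreement
step 2: x = (13*1 + 8) mod 32 = 21 -> consistent with the log
step 3: x = (13*21 + 8) mod 32 = 25 -> in agreement
step 4: x = (13*25 + 8) mod 32 = 13 -> the recorded entry deviates here
First incorrect step: 4; the correct value is x = 13.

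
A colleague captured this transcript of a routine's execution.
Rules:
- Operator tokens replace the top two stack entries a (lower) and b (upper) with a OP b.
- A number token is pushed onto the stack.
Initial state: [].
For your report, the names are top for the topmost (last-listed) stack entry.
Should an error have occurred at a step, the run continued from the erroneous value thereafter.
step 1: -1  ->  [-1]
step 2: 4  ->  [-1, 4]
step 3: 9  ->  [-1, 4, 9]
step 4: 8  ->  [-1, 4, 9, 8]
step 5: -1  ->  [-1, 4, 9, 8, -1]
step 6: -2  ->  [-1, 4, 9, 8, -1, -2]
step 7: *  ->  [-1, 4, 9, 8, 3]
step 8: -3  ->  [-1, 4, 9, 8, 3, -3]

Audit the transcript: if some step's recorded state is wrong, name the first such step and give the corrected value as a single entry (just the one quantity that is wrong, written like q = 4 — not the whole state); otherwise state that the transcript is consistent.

Recomputing the run from the initial state:
step 1: [-1]
step 2: [-1, 4]
step 3: [-1, 4, 9]
step 4: [-1, 4, 9, 8]
step 5: [-1, 4, 9, 8, -1]
step 6: [-1, 4, 9, 8, -1, -2]
step 7: [-1, 4, 9, 8, 2]
step 8: [-1, 4, 9, 8, 2, -3]
The first disagreement with the transcript is at step 7, where the value should be top = 2.

step 7, top = 2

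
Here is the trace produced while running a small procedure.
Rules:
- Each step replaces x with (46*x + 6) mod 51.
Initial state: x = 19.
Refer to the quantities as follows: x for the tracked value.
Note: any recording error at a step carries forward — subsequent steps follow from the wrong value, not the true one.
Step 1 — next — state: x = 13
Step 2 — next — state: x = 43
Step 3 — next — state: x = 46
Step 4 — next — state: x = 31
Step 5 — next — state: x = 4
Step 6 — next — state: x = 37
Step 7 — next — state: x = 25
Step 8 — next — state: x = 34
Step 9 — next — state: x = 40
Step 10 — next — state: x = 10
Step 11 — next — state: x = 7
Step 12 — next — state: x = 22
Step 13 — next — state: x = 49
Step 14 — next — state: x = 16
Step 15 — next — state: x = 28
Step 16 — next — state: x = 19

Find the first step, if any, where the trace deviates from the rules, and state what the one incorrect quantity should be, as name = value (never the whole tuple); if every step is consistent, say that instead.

no error

Recomputing the run from the initial state:
step 1: x = 13
step 2: x = 43
step 3: x = 46
step 4: x = 31
step 5: x = 4
step 6: x = 37
step 7: x = 25
step 8: x = 34
step 9: x = 40
step 10: x = 10
step 11: x = 7
step 12: x = 22
step 13: x = 49
step 14: x = 16
step 15: x = 28
step 16: x = 19
This matches the trace at every step.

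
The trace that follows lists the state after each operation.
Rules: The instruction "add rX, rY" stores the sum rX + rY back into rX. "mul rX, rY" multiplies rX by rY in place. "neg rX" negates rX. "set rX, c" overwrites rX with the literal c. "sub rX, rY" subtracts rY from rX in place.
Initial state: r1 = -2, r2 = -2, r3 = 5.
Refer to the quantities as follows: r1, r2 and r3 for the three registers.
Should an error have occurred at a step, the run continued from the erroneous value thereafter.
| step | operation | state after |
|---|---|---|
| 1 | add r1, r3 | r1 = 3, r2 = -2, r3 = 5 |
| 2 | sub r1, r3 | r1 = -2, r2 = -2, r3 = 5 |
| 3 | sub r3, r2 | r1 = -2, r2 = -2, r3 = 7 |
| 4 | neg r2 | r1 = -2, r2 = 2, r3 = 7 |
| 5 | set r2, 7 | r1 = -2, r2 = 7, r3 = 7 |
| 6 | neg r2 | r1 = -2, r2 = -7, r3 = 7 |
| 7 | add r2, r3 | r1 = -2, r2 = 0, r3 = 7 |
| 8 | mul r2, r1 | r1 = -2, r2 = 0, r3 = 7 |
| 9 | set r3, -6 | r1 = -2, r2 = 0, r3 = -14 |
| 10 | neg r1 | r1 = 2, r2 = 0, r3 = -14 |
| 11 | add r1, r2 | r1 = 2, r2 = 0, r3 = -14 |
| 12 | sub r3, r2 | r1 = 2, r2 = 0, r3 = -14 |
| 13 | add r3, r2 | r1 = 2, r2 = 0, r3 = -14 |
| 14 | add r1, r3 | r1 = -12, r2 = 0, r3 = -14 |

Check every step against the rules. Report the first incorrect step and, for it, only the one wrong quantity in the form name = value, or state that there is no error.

step 9, r3 = -6

step 1: r1 = -2 + 5 = 3 -> consistent with the trace
step 2: r1 = 3 - 5 = -2 -> in agreement
step 3: r3 = 5 - -2 = 7 -> consistent with the trace
step 4: r2 = -(-2) = 2 -> in agreement
step 5: r2 = 7 -> confirmed correct
step 6: r2 = -(7) = -7 -> agrees with the trace
step 7: r2 = -7 + 7 = 0 -> same as recorded
step 8: r2 = 0 * -2 = 0 -> consistent with the trace
step 9: r3 = -6 -> the trace disagrees here
So the first discrepancy is step 9, where the right value is r3 = -6.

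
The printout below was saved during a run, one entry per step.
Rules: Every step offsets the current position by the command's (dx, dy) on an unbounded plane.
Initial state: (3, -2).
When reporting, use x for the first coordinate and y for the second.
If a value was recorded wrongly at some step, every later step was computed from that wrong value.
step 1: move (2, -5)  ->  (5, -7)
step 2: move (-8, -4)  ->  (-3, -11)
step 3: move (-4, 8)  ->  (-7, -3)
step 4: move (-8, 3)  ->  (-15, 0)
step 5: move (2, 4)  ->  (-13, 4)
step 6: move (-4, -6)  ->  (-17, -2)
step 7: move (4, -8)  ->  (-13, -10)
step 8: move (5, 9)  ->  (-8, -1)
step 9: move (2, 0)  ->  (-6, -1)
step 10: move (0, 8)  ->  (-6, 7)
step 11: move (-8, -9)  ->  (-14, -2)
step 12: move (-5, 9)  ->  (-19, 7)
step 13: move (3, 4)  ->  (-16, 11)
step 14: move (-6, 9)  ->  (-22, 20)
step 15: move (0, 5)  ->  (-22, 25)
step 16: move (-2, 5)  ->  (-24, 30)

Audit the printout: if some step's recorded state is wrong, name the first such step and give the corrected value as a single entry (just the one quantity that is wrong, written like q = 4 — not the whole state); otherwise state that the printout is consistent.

Recomputing the run from the initial state:
step 1: x = 5, y = -7
step 2: x = -3, y = -11
step 3: x = -7, y = -3
step 4: x = -15, y = 0
step 5: x = -13, y = 4
step 6: x = -17, y = -2
step 7: x = -13, y = -10
step 8: x = -8, y = -1
step 9: x = -6, y = -1
step 10: x = -6, y = 7
step 11: x = -14, y = -2
step 12: x = -19, y = 7
step 13: x = -16, y = 11
step 14: x = -22, y = 20
step 15: x = -22, y = 25
step 16: x = -24, y = 30
This matches the printout at every step.

no error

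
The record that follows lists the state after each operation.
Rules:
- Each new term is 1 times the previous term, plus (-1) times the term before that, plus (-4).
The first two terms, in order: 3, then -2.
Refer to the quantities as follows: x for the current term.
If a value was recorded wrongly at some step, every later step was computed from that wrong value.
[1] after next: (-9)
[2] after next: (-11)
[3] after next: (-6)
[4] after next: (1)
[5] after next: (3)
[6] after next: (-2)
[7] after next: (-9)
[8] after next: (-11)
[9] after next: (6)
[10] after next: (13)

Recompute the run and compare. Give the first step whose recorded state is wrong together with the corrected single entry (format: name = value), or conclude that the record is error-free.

step 9, x = -6

Recomputing the run from the initial state:
step 1: x = -9
step 2: x = -11
step 3: x = -6
step 4: x = 1
step 5: x = 3
step 6: x = -2
step 7: x = -9
step 8: x = -11
step 9: x = -6
step 10: x = 1
The first disagreement with the record is at step 9, where the value should be x = -6.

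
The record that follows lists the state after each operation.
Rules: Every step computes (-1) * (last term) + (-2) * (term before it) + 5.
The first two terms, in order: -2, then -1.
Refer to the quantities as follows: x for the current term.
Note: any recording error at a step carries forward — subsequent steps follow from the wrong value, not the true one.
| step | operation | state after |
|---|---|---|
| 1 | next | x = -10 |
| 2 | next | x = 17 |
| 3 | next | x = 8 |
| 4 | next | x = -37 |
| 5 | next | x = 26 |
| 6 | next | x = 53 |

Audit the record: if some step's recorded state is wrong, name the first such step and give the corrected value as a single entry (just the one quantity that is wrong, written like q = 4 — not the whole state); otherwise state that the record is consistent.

step 1, x = 10

step 1: x = -1*(-1) + (-2)*(-2) + (5) = 10 -> this is not what the record shows
Conclusion: step 1 carries the first error; the entry should be x = 10.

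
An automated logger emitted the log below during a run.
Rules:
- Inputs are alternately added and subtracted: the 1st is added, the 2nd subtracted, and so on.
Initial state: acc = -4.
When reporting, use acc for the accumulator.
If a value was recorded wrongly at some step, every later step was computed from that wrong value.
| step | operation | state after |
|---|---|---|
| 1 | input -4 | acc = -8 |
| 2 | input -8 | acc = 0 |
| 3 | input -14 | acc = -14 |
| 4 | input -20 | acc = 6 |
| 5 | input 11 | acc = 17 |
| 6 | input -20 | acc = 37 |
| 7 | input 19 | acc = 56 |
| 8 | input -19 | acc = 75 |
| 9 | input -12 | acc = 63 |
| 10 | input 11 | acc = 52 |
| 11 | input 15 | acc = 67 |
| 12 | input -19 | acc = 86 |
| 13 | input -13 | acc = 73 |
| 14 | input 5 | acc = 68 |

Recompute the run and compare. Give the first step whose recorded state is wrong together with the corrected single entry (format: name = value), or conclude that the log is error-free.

Recomputing the run from the initial state:
step 1: acc = -8
step 2: acc = 0
step 3: acc = -14
step 4: acc = 6
step 5: acc = 17
step 6: acc = 37
step 7: acc = 56
step 8: acc = 75
step 9: acc = 63
step 10: acc = 52
step 11: acc = 67
step 12: acc = 86
step 13: acc = 73
step 14: acc = 68
This matches the log at every step.

no error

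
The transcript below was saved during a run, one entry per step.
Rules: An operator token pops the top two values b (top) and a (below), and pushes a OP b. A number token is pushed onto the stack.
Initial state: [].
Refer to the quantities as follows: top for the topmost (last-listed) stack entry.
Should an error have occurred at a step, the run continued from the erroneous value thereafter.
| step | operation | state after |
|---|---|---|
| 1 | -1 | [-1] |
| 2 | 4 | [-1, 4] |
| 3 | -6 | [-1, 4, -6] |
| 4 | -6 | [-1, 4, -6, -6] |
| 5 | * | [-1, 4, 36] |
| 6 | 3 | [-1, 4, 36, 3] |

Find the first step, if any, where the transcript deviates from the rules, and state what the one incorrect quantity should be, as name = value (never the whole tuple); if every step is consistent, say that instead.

no error

Recomputing the run from the initial state:
step 1: [-1]
step 2: [-1, 4]
step 3: [-1, 4, -6]
step 4: [-1, 4, -6, -6]
step 5: [-1, 4, 36]
step 6: [-1, 4, 36, 3]
This matches the transcript at every step.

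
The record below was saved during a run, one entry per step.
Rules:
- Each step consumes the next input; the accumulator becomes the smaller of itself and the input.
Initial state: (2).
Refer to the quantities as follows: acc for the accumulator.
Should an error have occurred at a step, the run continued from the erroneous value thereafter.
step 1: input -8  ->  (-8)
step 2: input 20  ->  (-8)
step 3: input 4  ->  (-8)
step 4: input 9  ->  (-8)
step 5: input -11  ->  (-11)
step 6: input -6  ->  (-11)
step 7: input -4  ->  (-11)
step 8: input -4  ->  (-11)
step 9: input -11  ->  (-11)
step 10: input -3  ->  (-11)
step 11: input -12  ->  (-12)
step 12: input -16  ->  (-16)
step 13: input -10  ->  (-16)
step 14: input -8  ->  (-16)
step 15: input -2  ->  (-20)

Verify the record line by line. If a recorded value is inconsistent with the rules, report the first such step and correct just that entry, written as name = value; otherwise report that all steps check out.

Recomputing the run from the initial state:
step 1: acc = -8
step 2: acc = -8
step 3: acc = -8
step 4: acc = -8
step 5: acc = -11
step 6: acc = -11
step 7: acc = -11
step 8: acc = -11
step 9: acc = -11
step 10: acc = -11
step 11: acc = -12
step 12: acc = -16
step 13: acc = -16
step 14: acc = -16
step 15: acc = -16
The first disagreement with the record is at step 15, where the value should be acc = -16.

step 15, acc = -16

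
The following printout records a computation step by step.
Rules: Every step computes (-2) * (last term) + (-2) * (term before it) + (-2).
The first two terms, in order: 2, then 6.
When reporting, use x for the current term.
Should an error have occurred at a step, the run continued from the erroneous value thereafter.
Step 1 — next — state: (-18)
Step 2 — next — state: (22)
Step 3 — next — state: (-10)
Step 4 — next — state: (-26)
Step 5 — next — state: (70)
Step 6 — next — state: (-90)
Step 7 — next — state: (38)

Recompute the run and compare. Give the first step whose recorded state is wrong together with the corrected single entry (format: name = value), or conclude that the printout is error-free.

1. x = -2*(6) + (-2)*(2) + (-2) = -18 (in agreement)
2. x = -2*(-18) + (-2)*(6) + (-2) = 22 (same as recorded)
3. x = -2*(22) + (-2)*(-18) + (-2) = -10 (exactly as logged)
4. x = -2*(-10) + (-2)*(22) + (-2) = -26 (in agreement)
5. x = -2*(-26) + (-2)*(-10) + (-2) = 70 (matches)
6. x = -2*(70) + (-2)*(-26) + (-2) = -90 (agrees with the printout)
7. x = -2*(-90) + (-2)*(70) + (-2) = 38 (confirmed correct)
The whole run recomputes cleanly — no discrepancies.

no error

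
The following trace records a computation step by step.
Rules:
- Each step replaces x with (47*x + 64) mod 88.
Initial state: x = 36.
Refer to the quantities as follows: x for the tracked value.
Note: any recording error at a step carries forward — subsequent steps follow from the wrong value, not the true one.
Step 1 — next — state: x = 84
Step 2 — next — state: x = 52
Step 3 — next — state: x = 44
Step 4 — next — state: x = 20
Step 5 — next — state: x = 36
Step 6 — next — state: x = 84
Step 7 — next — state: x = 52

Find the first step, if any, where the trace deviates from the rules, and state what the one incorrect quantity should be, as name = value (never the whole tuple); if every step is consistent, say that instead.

step 1: x = (47*36 + 64) mod 88 = 84 -> matches
step 2: x = (47*84 + 64) mod 88 = 52 -> checks out
step 3: x = (47*52 + 64) mod 88 = 44 -> confirmed correct
step 4: x = (47*44 + 64) mod 88 = 20 -> checks out
step 5: x = (47*20 + 64) mod 88 = 36 -> in agreement
step 6: x = (47*36 + 64) mod 88 = 84 -> checks out
step 7: x = (47*84 + 64) mod 88 = 52 -> exactly as logged
No step deviates from the rules.

no error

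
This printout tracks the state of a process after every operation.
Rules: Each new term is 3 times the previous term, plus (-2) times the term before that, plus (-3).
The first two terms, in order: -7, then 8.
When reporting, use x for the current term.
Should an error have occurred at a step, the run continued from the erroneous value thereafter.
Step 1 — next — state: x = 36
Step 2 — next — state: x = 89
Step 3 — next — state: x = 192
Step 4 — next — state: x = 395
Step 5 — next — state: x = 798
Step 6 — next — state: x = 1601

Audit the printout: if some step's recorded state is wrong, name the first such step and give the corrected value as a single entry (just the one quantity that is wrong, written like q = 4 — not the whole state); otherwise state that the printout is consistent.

1. x = 3*(8) + (-2)*(-7) + (-3) = 35 (the recorded entry deviates here)
That makes step 1 the first incorrect line — x = 35 is what it should show.

step 1, x = 35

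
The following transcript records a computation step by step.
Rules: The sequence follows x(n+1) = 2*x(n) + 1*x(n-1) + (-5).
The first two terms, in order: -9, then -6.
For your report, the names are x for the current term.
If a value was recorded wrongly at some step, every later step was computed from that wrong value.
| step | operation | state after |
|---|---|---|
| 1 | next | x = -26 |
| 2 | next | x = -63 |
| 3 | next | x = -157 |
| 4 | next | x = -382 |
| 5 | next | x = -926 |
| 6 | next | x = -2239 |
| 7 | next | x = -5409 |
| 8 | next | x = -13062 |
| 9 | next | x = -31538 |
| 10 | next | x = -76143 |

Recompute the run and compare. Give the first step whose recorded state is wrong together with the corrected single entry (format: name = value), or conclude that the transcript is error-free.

no error

step 1: x = 2*(-6) + (1)*(-9) + (-5) = -26 -> verified
step 2: x = 2*(-26) + (1)*(-6) + (-5) = -63 -> exactly as logged
step 3: x = 2*(-63) + (1)*(-26) + (-5) = -157 -> verified
step 4: x = 2*(-157) + (1)*(-63) + (-5) = -382 -> agrees with the transcript
step 5: x = 2*(-382) + (1)*(-157) + (-5) = -926 -> same as recorded
step 6: x = 2*(-926) + (1)*(-382) + (-5) = -2239 -> exactly as logged
step 7: x = 2*(-2239) + (1)*(-926) + (-5) = -5409 -> in agreement
step 8: x = 2*(-5409) + (1)*(-2239) + (-5) = -13062 -> same as recorded
step 9: x = 2*(-13062) + (1)*(-5409) + (-5) = -31538 -> checks out
step 10: x = 2*(-31538) + (1)*(-13062) + (-5) = -76143 -> consistent with the transcript
All entries verified; no error found.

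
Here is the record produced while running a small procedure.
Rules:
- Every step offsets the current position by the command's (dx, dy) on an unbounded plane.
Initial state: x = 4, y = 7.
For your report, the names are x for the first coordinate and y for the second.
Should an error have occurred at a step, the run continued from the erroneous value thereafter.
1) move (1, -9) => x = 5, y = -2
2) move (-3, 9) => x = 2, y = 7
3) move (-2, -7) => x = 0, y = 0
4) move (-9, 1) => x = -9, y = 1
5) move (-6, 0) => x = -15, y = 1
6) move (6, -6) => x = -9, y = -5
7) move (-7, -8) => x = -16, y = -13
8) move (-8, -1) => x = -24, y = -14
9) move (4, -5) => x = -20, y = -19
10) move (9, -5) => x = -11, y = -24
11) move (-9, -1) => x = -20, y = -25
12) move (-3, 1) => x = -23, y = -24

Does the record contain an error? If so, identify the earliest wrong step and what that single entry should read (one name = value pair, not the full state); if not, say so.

no error

Recomputing the run from the initial state:
step 1: x = 5, y = -2
step 2: x = 2, y = 7
step 3: x = 0, y = 0
step 4: x = -9, y = 1
step 5: x = -15, y = 1
step 6: x = -9, y = -5
step 7: x = -16, y = -13
step 8: x = -24, y = -14
step 9: x = -20, y = -19
step 10: x = -11, y = -24
step 11: x = -20, y = -25
step 12: x = -23, y = -24
This matches the record at every step.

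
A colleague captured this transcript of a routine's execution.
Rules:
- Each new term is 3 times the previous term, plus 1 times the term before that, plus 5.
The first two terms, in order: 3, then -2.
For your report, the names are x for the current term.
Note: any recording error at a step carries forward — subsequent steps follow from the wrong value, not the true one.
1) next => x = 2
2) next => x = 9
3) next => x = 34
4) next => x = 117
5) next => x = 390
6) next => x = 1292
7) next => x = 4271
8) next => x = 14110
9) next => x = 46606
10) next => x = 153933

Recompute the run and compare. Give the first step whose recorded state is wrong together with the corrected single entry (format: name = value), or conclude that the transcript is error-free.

step 4, x = 116

Step 1: x = 3*(-2) + (1)*(3) + (5) = 2 — checks out.
Step 2: x = 3*(2) + (1)*(-2) + (5) = 9 — agrees with the transcript.
Step 3: x = 3*(9) + (1)*(2) + (5) = 34 — agrees with the transcript.
Step 4: x = 3*(34) + (1)*(9) + (5) = 116 — the transcript disagrees here.
The audit stops at step 4: the recorded entry is wrong and should be x = 116.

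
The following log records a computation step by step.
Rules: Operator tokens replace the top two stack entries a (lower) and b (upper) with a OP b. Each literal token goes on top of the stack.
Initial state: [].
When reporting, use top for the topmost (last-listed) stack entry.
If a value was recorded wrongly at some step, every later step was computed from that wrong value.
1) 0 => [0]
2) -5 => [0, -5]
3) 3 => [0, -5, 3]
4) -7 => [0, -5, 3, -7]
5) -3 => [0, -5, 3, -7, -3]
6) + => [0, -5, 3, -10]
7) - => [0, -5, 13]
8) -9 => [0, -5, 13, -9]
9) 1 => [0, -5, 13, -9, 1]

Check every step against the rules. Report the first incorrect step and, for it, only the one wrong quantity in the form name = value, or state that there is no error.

1. push 0: top = 0 (exactly as logged)
2. push -5: top = -5 (checks out)
3. push 3: top = 3 (consistent with the log)
4. push -7: top = -7 (verified)
5. push -3: top = -3 (checks out)
6. -7 + -3 = -10 (verified)
7. 3 - -10 = 13 (verified)
8. push -9: top = -9 (no discrepancy)
9. push 1: top = 1 (consistent with the log)
All steps check out; nothing to correct.

no error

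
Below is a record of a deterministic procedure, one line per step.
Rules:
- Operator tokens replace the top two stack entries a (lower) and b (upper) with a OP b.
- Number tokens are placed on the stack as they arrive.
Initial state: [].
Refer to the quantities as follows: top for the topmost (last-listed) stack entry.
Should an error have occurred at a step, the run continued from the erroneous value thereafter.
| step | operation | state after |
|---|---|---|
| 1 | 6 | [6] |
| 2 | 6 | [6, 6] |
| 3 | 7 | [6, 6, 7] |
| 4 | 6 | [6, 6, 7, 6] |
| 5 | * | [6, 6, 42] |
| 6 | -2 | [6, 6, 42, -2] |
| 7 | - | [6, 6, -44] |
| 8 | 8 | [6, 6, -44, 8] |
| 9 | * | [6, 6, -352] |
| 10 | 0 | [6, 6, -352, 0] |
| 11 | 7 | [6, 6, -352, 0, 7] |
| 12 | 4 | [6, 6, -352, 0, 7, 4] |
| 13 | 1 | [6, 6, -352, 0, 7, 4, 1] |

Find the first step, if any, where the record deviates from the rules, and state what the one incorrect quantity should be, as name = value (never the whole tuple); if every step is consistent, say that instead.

1. push 6: top = 6 (consistent with the record)
2. push 6: top = 6 (matches)
3. push 7: top = 7 (exactly as logged)
4. push 6: top = 6 (no discrepancy)
5. 7 * 6 = 42 (verified)
6. push -2: top = -2 (checks out)
7. 42 - -2 = 44 (the record disagrees here)
First deviation found at step 7; the corrected entry is top = 44.

step 7, top = 44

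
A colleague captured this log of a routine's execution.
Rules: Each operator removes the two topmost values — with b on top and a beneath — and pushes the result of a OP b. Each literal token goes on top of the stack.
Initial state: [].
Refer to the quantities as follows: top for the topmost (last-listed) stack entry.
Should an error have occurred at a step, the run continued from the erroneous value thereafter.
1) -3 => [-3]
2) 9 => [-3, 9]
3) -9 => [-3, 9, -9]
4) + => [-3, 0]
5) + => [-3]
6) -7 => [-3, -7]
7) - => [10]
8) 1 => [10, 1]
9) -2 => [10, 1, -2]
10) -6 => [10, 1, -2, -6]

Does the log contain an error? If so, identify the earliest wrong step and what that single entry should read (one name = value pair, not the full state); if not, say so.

step 7, top = 4

Recomputing the run from the initial state:
step 1: [-3]
step 2: [-3, 9]
step 3: [-3, 9, -9]
step 4: [-3, 0]
step 5: [-3]
step 6: [-3, -7]
step 7: [4]
step 8: [4, 1]
step 9: [4, 1, -2]
step 10: [4, 1, -2, -6]
The first disagreement with the log is at step 7, where the value should be top = 4.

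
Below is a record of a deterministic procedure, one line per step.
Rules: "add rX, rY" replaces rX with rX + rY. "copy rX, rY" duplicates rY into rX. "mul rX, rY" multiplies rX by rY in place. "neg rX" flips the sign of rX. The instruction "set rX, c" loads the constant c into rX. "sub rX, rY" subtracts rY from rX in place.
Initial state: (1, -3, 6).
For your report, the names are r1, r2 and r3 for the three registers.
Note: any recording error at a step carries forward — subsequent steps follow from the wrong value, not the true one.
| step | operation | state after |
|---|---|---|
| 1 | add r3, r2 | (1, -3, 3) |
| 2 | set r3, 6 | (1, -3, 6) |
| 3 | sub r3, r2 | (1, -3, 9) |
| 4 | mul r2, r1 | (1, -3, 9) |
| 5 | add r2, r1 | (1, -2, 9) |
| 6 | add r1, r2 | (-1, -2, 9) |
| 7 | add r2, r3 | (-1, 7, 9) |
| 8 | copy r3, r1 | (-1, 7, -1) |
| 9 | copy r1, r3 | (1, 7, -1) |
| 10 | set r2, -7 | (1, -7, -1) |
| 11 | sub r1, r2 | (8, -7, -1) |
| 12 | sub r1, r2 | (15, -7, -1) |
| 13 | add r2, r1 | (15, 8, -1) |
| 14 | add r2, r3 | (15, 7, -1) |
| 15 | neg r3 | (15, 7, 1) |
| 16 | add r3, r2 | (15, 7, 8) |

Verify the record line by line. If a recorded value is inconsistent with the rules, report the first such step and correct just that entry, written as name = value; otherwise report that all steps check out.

step 1: r3 = 6 + -3 = 3 -> verified
step 2: r3 = 6 -> same as recorded
step 3: r3 = 6 - -3 = 9 -> exactly as logged
step 4: r2 = -3 * 1 = -3 -> checks out
step 5: r2 = -3 + 1 = -2 -> same as recorded
step 6: r1 = 1 + -2 = -1 -> consistent with the record
step 7: r2 = -2 + 9 = 7 -> matches
step 8: r3 = -1 -> exactly as logged
step 9: r1 = -1 -> the recorded entry deviates here
First incorrect step: 9; the correct value is r1 = -1.

step 9, r1 = -1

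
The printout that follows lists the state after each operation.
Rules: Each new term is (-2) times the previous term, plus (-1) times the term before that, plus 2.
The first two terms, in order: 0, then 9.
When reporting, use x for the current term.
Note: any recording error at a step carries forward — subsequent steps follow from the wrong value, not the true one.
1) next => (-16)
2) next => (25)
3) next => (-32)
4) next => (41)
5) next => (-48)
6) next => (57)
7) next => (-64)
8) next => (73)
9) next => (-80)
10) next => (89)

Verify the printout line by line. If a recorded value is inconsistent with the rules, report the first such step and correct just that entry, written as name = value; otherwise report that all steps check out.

no error

1. x = -2*(9) + (-1)*(0) + (2) = -16 (checks out)
2. x = -2*(-16) + (-1)*(9) + (2) = 25 (consistent with the printout)
3. x = -2*(25) + (-1)*(-16) + (2) = -32 (exactly as logged)
4. x = -2*(-32) + (-1)*(25) + (2) = 41 (matches)
5. x = -2*(41) + (-1)*(-32) + (2) = -48 (consistent with the printout)
6. x = -2*(-48) + (-1)*(41) + (2) = 57 (same as recorded)
7. x = -2*(57) + (-1)*(-48) + (2) = -64 (checks out)
8. x = -2*(-64) + (-1)*(57) + (2) = 73 (checks out)
9. x = -2*(73) + (-1)*(-64) + (2) = -80 (no discrepancy)
10. x = -2*(-80) + (-1)*(73) + (2) = 89 (matches)
No step deviates from the rules.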